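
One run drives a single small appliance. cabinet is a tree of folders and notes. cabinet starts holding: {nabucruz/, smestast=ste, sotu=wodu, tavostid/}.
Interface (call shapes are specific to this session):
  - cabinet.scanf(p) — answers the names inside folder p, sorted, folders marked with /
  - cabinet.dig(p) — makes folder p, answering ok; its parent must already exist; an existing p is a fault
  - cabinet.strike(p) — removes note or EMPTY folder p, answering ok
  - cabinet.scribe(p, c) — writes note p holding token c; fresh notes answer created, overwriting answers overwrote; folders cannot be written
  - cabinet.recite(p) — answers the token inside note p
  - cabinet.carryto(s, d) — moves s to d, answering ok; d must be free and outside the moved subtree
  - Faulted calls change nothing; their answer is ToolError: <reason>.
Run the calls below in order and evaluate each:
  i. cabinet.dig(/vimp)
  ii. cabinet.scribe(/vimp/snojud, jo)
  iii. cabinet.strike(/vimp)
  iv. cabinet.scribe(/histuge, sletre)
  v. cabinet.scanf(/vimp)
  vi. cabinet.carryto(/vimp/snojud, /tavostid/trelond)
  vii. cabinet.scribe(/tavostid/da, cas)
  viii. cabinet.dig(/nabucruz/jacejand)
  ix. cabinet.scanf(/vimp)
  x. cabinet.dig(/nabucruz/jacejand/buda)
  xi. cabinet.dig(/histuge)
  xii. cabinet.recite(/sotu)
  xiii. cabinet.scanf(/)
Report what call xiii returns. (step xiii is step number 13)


// 1. dig(p: /vimp) : ok
// 2. scribe(p: /vimp/snojud, c: jo) : created
// 3. strike(p: /vimp) : ToolError: not empty
// 4. scribe(p: /histuge, c: sletre) : created
// 5. scanf(p: /vimp) : [snojud]
// 6. carryto(s: /vimp/snojud, d: /tavostid/trelond) : ok
// 7. scribe(p: /tavostid/da, c: cas) : created
// 8. dig(p: /nabucruz/jacejand) : ok
// 9. scanf(p: /vimp) : []
// 10. dig(p: /nabucruz/jacejand/buda) : ok
// 11. dig(p: /histuge) : ToolError: exists
// 12. recite(p: /sotu) : wodu
// 13. scanf(p: /) : [histuge, nabucruz/, smestast, sotu, tavostid/, vimp/]

Answer: [histuge, nabucruz/, smestast, sotu, tavostid/, vimp/]


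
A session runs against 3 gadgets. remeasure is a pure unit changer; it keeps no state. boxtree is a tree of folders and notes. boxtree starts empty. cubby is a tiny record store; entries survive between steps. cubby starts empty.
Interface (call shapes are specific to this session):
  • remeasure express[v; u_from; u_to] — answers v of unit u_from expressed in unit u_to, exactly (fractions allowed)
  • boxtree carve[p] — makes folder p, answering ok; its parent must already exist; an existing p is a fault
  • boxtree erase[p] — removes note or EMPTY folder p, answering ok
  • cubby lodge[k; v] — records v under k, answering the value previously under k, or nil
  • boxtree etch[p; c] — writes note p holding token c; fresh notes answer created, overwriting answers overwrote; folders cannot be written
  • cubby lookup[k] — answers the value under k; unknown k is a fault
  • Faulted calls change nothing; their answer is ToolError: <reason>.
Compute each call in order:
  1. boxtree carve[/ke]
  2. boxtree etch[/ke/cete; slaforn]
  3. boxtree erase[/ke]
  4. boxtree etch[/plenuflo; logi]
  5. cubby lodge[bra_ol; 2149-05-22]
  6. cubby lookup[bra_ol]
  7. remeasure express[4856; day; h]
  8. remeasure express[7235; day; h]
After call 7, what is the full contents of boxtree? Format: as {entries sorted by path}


Invoking boxtree carve on p→/ke, and see ok.
Next I call boxtree etch on p→/ke/cete, c→slaforn, and get created.
Next I call boxtree erase on p→/ke, — result: ToolError: not empty.
Calling boxtree etch on p→/plenuflo, c→logi: created.
Next I call cubby lodge on k→bra_ol, v→2149-05-22, and get nil.
I run cubby lookup on k→bra_ol, and observe 2149-05-22.
I invoke remeasure express on v→4856, u_from→day, u_to→h, yielding 116544.
Calling remeasure express on v→7235, u_from→day, u_to→h, and get 173640.

Answer: {ke/, ke/cete=slaforn, plenuflo=logi}


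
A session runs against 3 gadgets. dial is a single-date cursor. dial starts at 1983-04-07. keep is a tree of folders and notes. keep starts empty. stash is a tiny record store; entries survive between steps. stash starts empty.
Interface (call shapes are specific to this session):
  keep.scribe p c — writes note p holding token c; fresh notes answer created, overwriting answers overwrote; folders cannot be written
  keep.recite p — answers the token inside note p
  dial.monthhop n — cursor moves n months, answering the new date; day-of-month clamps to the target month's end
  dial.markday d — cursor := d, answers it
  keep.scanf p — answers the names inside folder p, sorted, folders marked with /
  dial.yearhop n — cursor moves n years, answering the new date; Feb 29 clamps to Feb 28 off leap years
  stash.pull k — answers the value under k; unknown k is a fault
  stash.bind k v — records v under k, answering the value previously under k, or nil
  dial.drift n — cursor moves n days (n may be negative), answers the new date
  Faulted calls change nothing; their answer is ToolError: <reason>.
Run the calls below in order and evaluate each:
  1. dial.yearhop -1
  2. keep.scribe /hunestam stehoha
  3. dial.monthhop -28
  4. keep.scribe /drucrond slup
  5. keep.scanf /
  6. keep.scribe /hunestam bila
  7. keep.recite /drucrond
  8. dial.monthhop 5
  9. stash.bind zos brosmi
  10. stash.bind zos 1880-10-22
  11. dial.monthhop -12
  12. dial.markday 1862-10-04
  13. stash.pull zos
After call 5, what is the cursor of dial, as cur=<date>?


$ dial.yearhop -1
= 1982-04-07
$ keep.scribe /hunestam stehoha
= created
$ dial.monthhop -28
= 1979-12-07
$ keep.scribe /drucrond slup
= created
$ keep.scanf /
= [drucrond, hunestam]
$ keep.scribe /hunestam bila
= overwrote
$ keep.recite /drucrond
= slup
$ dial.monthhop 5
= 1980-05-07
$ stash.bind zos brosmi
= nil
$ stash.bind zos 1880-10-22
= brosmi
$ dial.monthhop -12
= 1979-05-07
$ dial.markday 1862-10-04
= 1862-10-04
$ stash.pull zos
= 1880-10-22

Answer: cur=1979-12-07


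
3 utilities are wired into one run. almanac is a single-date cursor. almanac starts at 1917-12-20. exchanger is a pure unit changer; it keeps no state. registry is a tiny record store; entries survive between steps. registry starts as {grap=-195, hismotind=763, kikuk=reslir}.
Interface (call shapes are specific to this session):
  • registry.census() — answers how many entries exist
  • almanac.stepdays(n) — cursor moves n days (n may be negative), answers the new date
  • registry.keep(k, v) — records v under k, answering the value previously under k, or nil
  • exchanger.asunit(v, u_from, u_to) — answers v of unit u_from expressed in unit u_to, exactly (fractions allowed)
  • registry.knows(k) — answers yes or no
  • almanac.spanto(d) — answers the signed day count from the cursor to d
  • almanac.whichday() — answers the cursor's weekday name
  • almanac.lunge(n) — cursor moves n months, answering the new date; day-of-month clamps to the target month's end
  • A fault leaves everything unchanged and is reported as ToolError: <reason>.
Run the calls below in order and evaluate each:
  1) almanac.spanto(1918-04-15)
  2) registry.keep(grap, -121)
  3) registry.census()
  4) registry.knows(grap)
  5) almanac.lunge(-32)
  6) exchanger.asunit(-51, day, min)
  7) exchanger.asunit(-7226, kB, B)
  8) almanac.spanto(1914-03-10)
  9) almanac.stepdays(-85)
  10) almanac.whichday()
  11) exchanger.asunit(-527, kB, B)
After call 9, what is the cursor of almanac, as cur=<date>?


Answer: cur=1915-01-25

Derivation:
→ spanto(d→1918-04-15)
← 116
→ keep(k→grap, v→-121)
← -195
→ census()
← 3
→ knows(k→grap)
← yes
→ lunge(n→-32)
← 1915-04-20
→ asunit(v→-51, u_from→day, u_to→min)
← -73440
→ asunit(v→-7226, u_from→kB, u_to→B)
← -7226000
→ spanto(d→1914-03-10)
← -406
→ stepdays(n→-85)
← 1915-01-25
→ whichday()
← Monday
→ asunit(v→-527, u_from→kB, u_to→B)
← -527000


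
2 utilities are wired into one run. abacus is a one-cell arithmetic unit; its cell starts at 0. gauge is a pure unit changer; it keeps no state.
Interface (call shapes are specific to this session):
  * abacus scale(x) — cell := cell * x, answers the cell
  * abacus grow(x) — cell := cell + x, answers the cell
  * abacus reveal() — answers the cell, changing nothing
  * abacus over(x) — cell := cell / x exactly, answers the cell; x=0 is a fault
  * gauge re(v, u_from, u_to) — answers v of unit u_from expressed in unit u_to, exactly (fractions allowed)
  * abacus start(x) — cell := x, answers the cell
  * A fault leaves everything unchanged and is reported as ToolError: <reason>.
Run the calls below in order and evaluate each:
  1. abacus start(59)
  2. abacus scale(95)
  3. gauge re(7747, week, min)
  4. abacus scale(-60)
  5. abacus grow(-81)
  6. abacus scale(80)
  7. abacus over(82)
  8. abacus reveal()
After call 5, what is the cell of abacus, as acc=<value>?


·→ abacus start(x: 59)
·← 59
·→ abacus scale(x: 95)
·← 5605
·→ gauge re(v: 7747, u_from: week, u_to: min)
·← 78089760
·→ abacus scale(x: -60)
·← -336300
·→ abacus grow(x: -81)
·← -336381
·→ abacus scale(x: 80)
·← -26910480
·→ abacus over(x: 82)
·← -13455240/41
·→ abacus reveal()
·← -13455240/41

Answer: acc=-336381


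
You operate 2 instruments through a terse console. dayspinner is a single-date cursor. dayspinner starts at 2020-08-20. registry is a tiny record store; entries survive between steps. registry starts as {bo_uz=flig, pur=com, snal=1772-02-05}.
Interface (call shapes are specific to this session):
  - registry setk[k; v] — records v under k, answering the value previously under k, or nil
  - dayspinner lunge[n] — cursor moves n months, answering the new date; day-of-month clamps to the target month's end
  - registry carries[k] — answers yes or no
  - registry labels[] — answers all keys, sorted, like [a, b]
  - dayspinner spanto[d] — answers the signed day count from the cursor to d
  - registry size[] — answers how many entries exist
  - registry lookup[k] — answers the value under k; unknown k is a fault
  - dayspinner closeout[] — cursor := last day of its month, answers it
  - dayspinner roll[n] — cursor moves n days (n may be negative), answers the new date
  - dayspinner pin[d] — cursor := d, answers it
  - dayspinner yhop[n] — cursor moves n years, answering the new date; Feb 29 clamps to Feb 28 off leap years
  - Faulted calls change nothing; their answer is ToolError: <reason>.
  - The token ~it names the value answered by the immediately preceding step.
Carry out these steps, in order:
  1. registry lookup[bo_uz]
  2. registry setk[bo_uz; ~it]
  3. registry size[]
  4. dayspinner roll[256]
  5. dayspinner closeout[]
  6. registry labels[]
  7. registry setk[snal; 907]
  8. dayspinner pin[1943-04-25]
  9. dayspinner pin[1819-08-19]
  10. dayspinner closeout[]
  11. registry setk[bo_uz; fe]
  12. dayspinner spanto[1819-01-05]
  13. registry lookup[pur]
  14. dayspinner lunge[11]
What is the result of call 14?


Act: registry lookup[k=bo_uz]
Obs: flig
Act: registry setk[k=bo_uz; v=~it]
Obs: flig
Act: registry size[]
Obs: 3
Act: dayspinner roll[n=256]
Obs: 2021-05-03
Act: dayspinner closeout[]
Obs: 2021-05-31
Act: registry labels[]
Obs: [bo_uz, pur, snal]
Act: registry setk[k=snal; v=907]
Obs: 1772-02-05
Act: dayspinner pin[d=1943-04-25]
Obs: 1943-04-25
Act: dayspinner pin[d=1819-08-19]
Obs: 1819-08-19
Act: dayspinner closeout[]
Obs: 1819-08-31
Act: registry setk[k=bo_uz; v=fe]
Obs: flig
Act: dayspinner spanto[d=1819-01-05]
Obs: -238
Act: registry lookup[k=pur]
Obs: com
Act: dayspinner lunge[n=11]
Obs: 1820-07-31

Answer: 1820-07-31


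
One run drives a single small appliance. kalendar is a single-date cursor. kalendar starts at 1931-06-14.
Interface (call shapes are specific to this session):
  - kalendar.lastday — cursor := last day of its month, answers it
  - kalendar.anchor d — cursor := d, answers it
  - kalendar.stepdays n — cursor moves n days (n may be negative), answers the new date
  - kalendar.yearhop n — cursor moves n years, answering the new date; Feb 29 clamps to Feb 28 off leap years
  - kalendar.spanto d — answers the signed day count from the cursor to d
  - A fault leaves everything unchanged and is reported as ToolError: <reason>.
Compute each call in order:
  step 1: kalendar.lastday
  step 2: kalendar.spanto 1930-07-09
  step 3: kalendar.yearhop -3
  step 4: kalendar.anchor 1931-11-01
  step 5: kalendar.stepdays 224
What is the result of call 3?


% lastday() -> 1931-06-30
% spanto(1930-07-09) -> -356
% yearhop(-3) -> 1928-06-30
% anchor(1931-11-01) -> 1931-11-01
% stepdays(224) -> 1932-06-12

Answer: 1928-06-30


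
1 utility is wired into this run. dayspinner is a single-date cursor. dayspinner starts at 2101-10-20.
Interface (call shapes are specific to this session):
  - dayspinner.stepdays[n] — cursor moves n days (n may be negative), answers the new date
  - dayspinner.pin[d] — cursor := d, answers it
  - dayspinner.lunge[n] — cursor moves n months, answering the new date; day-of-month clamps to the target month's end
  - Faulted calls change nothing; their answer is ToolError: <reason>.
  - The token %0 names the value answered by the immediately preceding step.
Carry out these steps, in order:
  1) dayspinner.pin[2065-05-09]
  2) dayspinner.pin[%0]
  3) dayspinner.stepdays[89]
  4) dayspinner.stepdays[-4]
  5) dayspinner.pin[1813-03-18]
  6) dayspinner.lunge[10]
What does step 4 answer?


Answer: 2065-08-02

Derivation:
Do: pin[2065-05-09]
See: 2065-05-09
Do: pin[%0]
See: 2065-05-09
Do: stepdays[89]
See: 2065-08-06
Do: stepdays[-4]
See: 2065-08-02
Do: pin[1813-03-18]
See: 1813-03-18
Do: lunge[10]
See: 1814-01-18


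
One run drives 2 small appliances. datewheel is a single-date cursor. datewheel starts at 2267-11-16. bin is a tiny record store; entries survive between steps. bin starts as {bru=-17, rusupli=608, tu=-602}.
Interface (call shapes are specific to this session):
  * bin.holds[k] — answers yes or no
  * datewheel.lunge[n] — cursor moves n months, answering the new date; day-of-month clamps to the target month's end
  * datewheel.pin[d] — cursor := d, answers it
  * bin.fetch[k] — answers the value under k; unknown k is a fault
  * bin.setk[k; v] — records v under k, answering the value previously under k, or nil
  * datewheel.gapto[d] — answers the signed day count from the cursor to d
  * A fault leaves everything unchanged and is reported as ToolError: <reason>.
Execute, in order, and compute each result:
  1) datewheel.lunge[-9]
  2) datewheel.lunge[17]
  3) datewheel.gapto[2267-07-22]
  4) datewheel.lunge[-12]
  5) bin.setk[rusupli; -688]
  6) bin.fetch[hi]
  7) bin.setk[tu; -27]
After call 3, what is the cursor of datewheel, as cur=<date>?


> datewheel.lunge n=-9
[out] 2267-02-16
> datewheel.lunge n=17
[out] 2268-07-16
> datewheel.gapto d=2267-07-22
[out] -360
> datewheel.lunge n=-12
[out] 2267-07-16
> bin.setk k=rusupli v=-688
[out] 608
> bin.fetch k=hi
[out] ToolError: no such key hi
> bin.setk k=tu v=-27
[out] -602

Answer: cur=2268-07-16


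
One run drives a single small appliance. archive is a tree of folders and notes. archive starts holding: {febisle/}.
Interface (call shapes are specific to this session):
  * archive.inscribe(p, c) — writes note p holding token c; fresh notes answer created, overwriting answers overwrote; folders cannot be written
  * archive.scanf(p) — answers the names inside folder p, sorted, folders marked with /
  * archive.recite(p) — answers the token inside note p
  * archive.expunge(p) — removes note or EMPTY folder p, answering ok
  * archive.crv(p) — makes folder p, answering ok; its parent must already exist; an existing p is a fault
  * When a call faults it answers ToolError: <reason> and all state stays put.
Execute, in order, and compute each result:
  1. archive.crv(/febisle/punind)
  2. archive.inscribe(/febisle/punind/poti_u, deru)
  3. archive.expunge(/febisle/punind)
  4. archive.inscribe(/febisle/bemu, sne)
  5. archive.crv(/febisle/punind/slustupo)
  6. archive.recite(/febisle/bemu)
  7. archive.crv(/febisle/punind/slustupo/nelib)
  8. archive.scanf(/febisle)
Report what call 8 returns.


Answer: [bemu, punind/]

Derivation:
I invoke crv(p=/febisle/punind), and see ok.
I run inscribe(p=/febisle/punind/poti_u, c=deru): created.
Then expunge(p=/febisle/punind), and get ToolError: not empty.
Using inscribe(p=/febisle/bemu, c=sne), → created.
Now I run crv(p=/febisle/punind/slustupo), and get ok.
Invoking recite(p=/febisle/bemu): sne.
Then crv(p=/febisle/punind/slustupo/nelib): ok.
Next I call scanf(p=/febisle), yielding [bemu, punind/].


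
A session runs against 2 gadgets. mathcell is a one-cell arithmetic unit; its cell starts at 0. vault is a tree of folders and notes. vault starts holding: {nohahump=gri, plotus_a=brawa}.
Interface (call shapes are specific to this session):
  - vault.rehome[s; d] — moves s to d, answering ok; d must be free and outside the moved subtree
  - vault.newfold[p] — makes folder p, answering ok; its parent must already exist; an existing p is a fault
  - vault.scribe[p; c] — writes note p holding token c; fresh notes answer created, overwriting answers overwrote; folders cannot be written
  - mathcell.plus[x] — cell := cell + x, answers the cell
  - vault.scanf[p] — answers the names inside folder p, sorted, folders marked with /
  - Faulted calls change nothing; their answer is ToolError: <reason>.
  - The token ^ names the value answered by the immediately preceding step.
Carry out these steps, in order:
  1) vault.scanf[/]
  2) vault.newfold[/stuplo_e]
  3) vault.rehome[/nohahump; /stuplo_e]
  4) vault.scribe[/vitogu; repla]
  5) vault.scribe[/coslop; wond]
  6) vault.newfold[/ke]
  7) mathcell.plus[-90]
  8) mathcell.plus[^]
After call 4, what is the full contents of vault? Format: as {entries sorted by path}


Answer: {nohahump=gri, plotus_a=brawa, stuplo_e/, vitogu=repla}

Derivation:
[in] scanf /
[out] [nohahump, plotus_a]
[in] newfold /stuplo_e
[out] ok
[in] rehome /nohahump /stuplo_e
[out] ToolError: exists
[in] scribe /vitogu repla
[out] created
[in] scribe /coslop wond
[out] created
[in] newfold /ke
[out] ok
[in] plus -90
[out] -90
[in] plus ^
[out] -180


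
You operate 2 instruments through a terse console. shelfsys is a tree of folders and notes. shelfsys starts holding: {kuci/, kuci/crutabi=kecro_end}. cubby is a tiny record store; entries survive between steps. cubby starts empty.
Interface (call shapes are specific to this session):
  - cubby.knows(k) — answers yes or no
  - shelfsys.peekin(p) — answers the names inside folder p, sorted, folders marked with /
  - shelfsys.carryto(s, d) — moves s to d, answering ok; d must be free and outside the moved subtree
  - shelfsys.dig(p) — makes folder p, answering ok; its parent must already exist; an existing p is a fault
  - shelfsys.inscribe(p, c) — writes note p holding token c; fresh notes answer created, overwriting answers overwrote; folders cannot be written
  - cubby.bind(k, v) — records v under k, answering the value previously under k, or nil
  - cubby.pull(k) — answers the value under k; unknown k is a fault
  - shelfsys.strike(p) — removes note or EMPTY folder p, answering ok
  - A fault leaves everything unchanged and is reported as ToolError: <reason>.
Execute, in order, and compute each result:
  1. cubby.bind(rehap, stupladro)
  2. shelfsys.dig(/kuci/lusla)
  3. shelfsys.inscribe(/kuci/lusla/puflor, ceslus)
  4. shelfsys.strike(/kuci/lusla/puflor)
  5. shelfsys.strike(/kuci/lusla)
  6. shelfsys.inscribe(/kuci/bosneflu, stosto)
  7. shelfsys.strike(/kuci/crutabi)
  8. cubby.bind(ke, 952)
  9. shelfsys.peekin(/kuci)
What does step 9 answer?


>>> bind k: rehap v: stupladro
:: nil
>>> dig p: /kuci/lusla
:: ok
>>> inscribe p: /kuci/lusla/puflor c: ceslus
:: created
>>> strike p: /kuci/lusla/puflor
:: ok
>>> strike p: /kuci/lusla
:: ok
>>> inscribe p: /kuci/bosneflu c: stosto
:: created
>>> strike p: /kuci/crutabi
:: ok
>>> bind k: ke v: 952
:: nil
>>> peekin p: /kuci
:: [bosneflu]

Answer: [bosneflu]


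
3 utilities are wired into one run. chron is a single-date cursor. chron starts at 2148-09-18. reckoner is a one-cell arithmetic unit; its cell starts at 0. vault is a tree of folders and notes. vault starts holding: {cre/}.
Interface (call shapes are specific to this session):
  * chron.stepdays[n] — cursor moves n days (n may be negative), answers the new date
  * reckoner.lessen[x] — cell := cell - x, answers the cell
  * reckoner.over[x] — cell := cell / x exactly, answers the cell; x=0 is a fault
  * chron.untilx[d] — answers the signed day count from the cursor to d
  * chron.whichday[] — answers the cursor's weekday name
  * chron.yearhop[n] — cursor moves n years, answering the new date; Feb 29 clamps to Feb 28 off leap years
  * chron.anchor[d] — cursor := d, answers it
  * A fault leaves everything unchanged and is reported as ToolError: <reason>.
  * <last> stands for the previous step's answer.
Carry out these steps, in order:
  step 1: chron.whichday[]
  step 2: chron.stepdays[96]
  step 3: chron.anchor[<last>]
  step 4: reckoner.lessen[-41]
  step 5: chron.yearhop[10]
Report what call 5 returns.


~$ chron.whichday
= Wednesday
~$ chron.stepdays n→96
= 2148-12-23
~$ chron.anchor d→<last>
= 2148-12-23
~$ reckoner.lessen x→-41
= 41
~$ chron.yearhop n→10
= 2158-12-23

Answer: 2158-12-23


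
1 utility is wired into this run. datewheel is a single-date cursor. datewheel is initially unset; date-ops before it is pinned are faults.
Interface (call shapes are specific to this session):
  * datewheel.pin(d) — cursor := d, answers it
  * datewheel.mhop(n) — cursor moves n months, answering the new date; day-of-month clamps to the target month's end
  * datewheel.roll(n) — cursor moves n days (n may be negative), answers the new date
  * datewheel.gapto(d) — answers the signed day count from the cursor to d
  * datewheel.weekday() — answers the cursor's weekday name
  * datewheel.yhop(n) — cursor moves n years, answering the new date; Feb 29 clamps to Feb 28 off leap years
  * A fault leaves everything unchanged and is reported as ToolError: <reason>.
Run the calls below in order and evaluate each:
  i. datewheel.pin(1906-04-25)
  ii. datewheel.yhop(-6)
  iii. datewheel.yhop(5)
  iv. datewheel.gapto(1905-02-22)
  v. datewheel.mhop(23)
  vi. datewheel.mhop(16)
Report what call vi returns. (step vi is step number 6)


% 1. datewheel.pin(d: 1906-04-25) -> 1906-04-25
% 2. datewheel.yhop(n: -6) -> 1900-04-25
% 3. datewheel.yhop(n: 5) -> 1905-04-25
% 4. datewheel.gapto(d: 1905-02-22) -> -62
% 5. datewheel.mhop(n: 23) -> 1907-03-25
% 6. datewheel.mhop(n: 16) -> 1908-07-25

Answer: 1908-07-25


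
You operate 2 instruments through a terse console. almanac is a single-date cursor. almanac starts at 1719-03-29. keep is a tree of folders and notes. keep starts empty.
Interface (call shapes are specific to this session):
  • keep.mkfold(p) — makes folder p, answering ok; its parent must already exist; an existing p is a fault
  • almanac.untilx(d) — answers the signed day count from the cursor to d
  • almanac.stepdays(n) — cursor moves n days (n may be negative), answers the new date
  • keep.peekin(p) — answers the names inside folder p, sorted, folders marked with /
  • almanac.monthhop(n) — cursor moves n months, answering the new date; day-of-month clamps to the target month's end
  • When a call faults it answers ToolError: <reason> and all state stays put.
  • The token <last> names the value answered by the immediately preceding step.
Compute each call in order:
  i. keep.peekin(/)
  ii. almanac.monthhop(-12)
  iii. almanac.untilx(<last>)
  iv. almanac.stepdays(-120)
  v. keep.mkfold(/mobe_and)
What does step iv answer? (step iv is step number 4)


Using keep.peekin using p: /, and get [].
Using almanac.monthhop using n: -12, which returns 1718-03-29.
Calling almanac.untilx using d: <last>, and see 0.
I try almanac.stepdays using n: -120, which returns 1717-11-29.
Next I call keep.mkfold using p: /mobe_and, → ok.

Answer: 1717-11-29


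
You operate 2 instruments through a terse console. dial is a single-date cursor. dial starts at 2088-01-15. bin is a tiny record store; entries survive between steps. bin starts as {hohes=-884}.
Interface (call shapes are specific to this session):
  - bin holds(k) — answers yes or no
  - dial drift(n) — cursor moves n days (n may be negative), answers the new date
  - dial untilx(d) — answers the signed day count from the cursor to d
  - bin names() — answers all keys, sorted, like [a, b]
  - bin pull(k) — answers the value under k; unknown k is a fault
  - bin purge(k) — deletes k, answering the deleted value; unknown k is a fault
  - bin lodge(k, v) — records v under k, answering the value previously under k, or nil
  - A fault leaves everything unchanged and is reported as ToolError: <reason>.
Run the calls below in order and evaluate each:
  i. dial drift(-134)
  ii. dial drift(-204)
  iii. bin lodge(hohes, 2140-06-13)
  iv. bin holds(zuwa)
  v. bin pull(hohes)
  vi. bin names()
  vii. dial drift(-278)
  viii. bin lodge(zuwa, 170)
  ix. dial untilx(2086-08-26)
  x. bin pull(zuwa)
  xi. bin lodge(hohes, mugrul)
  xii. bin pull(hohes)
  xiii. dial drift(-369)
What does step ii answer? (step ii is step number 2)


> dial drift n: -134
:: 2087-09-03
> dial drift n: -204
:: 2087-02-11
> bin lodge k: hohes v: 2140-06-13
:: -884
> bin holds k: zuwa
:: no
> bin pull k: hohes
:: 2140-06-13
> bin names
:: [hohes]
> dial drift n: -278
:: 2086-05-09
> bin lodge k: zuwa v: 170
:: nil
> dial untilx d: 2086-08-26
:: 109
> bin pull k: zuwa
:: 170
> bin lodge k: hohes v: mugrul
:: 2140-06-13
> bin pull k: hohes
:: mugrul
> dial drift n: -369
:: 2085-05-05

Answer: 2087-02-11


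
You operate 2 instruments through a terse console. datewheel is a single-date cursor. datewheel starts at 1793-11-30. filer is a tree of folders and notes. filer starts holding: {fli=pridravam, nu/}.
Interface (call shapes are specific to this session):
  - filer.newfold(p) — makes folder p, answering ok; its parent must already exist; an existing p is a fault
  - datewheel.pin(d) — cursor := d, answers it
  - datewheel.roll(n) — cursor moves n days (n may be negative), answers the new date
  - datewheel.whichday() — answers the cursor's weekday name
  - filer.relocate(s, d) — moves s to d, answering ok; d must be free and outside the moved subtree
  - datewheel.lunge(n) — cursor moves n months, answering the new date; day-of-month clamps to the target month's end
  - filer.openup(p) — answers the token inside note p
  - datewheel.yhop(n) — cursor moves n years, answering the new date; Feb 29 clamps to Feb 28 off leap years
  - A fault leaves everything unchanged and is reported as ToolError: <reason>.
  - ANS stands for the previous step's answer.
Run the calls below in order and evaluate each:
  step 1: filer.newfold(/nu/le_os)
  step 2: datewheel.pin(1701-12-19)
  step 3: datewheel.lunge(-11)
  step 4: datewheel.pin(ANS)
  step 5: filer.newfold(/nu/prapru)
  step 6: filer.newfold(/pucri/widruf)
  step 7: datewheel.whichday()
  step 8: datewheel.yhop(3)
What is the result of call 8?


Answer: 1704-01-19

Derivation:
~$ filer.newfold p=/nu/le_os
= ok
~$ datewheel.pin d=1701-12-19
= 1701-12-19
~$ datewheel.lunge n=-11
= 1701-01-19
~$ datewheel.pin d=ANS
= 1701-01-19
~$ filer.newfold p=/nu/prapru
= ok
~$ filer.newfold p=/pucri/widruf
= ToolError: no parent
~$ datewheel.whichday
= Wednesday
~$ datewheel.yhop n=3
= 1704-01-19


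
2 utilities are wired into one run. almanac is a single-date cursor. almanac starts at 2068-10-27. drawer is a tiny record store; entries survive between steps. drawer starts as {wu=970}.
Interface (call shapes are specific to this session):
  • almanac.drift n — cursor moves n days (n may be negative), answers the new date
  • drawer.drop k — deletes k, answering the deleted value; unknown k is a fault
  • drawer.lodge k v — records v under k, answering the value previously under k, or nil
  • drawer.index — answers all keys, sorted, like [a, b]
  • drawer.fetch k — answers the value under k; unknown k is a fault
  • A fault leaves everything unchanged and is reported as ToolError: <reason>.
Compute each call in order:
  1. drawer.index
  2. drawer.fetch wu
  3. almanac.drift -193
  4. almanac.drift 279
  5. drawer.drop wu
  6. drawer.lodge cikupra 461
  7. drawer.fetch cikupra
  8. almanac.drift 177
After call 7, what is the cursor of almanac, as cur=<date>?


Answer: cur=2069-01-21

Derivation:
# drawer.index() ~> [wu]
# drawer.fetch(k→wu) ~> 970
# almanac.drift(n→-193) ~> 2068-04-17
# almanac.drift(n→279) ~> 2069-01-21
# drawer.drop(k→wu) ~> 970
# drawer.lodge(k→cikupra, v→461) ~> nil
# drawer.fetch(k→cikupra) ~> 461
# almanac.drift(n→177) ~> 2069-07-17


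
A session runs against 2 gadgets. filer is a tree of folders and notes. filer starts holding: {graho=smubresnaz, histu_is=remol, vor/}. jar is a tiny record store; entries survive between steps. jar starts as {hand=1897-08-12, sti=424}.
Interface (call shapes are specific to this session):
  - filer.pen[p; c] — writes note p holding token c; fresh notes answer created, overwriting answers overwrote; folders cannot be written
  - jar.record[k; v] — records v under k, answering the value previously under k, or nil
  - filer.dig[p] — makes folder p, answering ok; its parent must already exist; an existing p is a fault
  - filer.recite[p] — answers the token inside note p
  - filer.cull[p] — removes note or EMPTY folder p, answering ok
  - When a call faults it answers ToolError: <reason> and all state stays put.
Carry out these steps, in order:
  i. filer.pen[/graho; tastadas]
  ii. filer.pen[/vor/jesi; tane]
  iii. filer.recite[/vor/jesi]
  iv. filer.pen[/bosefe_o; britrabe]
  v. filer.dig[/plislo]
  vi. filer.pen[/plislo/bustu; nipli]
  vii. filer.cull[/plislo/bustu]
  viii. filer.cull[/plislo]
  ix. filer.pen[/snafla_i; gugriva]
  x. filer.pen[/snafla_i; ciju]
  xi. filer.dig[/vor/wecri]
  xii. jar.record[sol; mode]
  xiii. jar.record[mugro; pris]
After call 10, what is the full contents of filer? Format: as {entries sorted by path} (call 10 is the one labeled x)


Answer: {bosefe_o=britrabe, graho=tastadas, histu_is=remol, snafla_i=ciju, vor/, vor/jesi=tane}

Derivation:
[in] filer.pen p→/graho c→tastadas
[out] overwrote
[in] filer.pen p→/vor/jesi c→tane
[out] created
[in] filer.recite p→/vor/jesi
[out] tane
[in] filer.pen p→/bosefe_o c→britrabe
[out] created
[in] filer.dig p→/plislo
[out] ok
[in] filer.pen p→/plislo/bustu c→nipli
[out] created
[in] filer.cull p→/plislo/bustu
[out] ok
[in] filer.cull p→/plislo
[out] ok
[in] filer.pen p→/snafla_i c→gugriva
[out] created
[in] filer.pen p→/snafla_i c→ciju
[out] overwrote
[in] filer.dig p→/vor/wecri
[out] ok
[in] jar.record k→sol v→mode
[out] nil
[in] jar.record k→mugro v→pris
[out] nil


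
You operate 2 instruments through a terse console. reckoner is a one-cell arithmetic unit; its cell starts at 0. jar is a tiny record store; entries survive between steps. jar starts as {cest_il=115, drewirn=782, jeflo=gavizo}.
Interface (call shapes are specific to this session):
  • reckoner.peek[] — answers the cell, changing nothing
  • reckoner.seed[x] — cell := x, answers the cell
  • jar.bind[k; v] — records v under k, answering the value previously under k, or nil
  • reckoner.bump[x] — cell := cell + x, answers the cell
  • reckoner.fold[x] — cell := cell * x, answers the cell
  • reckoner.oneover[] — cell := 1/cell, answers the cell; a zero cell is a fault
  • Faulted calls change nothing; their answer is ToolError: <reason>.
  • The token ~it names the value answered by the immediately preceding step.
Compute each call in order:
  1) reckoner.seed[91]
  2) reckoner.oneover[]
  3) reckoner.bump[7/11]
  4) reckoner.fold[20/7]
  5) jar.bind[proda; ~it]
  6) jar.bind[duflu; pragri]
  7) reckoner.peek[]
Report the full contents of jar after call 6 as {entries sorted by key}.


Answer: {cest_il=115, drewirn=782, duflu=pragri, jeflo=gavizo, proda=12960/7007}

Derivation:
[in] reckoner.seed x→91
:: 91
[in] reckoner.oneover
:: 1/91
[in] reckoner.bump x→7/11
:: 648/1001
[in] reckoner.fold x→20/7
:: 12960/7007
[in] jar.bind k→proda v→~it
:: nil
[in] jar.bind k→duflu v→pragri
:: nil
[in] reckoner.peek
:: 12960/7007


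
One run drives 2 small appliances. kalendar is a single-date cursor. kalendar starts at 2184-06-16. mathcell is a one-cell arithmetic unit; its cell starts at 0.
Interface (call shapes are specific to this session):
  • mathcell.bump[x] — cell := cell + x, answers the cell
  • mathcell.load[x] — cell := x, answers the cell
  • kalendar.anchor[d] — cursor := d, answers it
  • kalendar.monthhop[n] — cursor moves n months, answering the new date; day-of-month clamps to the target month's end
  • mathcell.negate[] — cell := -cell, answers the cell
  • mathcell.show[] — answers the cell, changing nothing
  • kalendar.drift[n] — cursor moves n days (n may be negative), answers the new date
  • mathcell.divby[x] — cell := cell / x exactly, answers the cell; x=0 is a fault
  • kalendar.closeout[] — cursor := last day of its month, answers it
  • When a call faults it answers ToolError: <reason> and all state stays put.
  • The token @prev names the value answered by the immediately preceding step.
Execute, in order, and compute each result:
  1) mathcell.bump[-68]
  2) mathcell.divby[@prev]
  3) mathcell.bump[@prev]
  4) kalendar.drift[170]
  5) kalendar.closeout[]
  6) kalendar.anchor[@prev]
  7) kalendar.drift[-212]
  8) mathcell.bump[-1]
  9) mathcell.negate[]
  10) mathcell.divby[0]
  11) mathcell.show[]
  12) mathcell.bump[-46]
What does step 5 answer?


Answer: 2184-12-31

Derivation:
# 1. mathcell.bump(-68) : -68
# 2. mathcell.divby(@prev) : 1
# 3. mathcell.bump(@prev) : 2
# 4. kalendar.drift(170) : 2184-12-03
# 5. kalendar.closeout() : 2184-12-31
# 6. kalendar.anchor(@prev) : 2184-12-31
# 7. kalendar.drift(-212) : 2184-06-02
# 8. mathcell.bump(-1) : 1
# 9. mathcell.negate() : -1
# 10. mathcell.divby(0) : ToolError: division by zero
# 11. mathcell.show() : -1
# 12. mathcell.bump(-46) : -47


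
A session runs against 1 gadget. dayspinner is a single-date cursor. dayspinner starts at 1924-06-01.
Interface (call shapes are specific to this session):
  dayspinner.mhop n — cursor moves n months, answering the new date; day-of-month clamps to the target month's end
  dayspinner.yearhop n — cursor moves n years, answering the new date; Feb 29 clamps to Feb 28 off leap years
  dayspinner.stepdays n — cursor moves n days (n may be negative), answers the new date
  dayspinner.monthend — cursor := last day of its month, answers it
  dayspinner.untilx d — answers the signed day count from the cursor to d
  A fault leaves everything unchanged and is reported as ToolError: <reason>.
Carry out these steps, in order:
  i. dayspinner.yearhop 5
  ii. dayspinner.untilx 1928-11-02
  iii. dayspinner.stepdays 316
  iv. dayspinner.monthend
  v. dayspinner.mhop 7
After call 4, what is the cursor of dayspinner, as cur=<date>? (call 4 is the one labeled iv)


Using dayspinner.yearhop(n→5), and observe 1929-06-01.
I use dayspinner.untilx(d→1928-11-02), and get -211.
Using dayspinner.stepdays(n→316), giving 1930-04-13.
Invoking dayspinner.monthend(), and get 1930-04-30.
Next I call dayspinner.mhop(n→7), and see 1930-11-30.

Answer: cur=1930-04-30


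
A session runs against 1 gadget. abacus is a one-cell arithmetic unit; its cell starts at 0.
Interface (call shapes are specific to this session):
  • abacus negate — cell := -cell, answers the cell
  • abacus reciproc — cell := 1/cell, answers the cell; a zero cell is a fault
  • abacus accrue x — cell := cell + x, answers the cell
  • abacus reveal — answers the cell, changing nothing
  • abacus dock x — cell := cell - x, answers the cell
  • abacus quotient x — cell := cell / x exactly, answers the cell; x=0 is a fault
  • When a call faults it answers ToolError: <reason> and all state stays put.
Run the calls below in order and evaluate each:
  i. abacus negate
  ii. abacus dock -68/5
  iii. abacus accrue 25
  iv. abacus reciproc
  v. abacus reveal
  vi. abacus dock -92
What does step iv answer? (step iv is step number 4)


Answer: 5/193

Derivation:
! abacus negate() == 0
! abacus dock(x=-68/5) == 68/5
! abacus accrue(x=25) == 193/5
! abacus reciproc() == 5/193
! abacus reveal() == 5/193
! abacus dock(x=-92) == 17761/193


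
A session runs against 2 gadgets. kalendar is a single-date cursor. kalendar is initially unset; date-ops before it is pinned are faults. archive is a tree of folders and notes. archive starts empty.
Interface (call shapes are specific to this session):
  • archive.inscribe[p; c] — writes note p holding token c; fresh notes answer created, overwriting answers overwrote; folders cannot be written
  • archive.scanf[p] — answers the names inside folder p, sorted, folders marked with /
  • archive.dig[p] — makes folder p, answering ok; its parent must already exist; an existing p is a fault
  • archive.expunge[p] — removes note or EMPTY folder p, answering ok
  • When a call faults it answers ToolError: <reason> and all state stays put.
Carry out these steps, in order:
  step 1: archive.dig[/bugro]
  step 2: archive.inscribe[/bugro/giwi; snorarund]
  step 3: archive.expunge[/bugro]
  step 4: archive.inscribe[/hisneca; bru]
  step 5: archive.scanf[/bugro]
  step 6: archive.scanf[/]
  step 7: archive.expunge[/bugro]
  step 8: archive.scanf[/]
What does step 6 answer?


Step: dig[/bugro]
Result: ok
Step: inscribe[/bugro/giwi; snorarund]
Result: created
Step: expunge[/bugro]
Result: ToolError: not empty
Step: inscribe[/hisneca; bru]
Result: created
Step: scanf[/bugro]
Result: [giwi]
Step: scanf[/]
Result: [bugro/, hisneca]
Step: expunge[/bugro]
Result: ToolError: not empty
Step: scanf[/]
Result: [bugro/, hisneca]

Answer: [bugro/, hisneca]


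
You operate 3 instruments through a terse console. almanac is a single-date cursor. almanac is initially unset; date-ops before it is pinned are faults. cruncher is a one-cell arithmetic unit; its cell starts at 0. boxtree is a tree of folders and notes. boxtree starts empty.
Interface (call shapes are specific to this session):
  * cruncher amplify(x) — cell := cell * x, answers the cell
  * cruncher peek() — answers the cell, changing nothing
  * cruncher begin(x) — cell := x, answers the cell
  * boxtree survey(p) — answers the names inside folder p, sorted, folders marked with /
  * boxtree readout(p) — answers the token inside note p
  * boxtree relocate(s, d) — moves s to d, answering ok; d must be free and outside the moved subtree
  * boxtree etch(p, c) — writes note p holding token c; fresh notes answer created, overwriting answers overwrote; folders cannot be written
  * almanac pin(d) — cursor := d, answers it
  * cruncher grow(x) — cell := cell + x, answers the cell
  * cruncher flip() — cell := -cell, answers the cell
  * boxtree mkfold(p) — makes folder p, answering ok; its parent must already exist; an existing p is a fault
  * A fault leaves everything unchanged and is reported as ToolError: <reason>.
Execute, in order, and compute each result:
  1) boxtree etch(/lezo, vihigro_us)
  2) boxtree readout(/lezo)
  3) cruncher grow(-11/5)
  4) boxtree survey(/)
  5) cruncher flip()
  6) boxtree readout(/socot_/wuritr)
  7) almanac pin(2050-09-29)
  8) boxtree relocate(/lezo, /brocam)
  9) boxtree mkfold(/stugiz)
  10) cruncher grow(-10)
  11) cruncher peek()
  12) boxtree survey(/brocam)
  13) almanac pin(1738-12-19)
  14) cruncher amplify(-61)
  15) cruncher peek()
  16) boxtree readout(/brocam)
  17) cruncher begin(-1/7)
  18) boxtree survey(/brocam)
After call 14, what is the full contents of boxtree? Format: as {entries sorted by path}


·→ boxtree etch(p=/lezo, c=vihigro_us)
·← created
·→ boxtree readout(p=/lezo)
·← vihigro_us
·→ cruncher grow(x=-11/5)
·← -11/5
·→ boxtree survey(p=/)
·← [lezo]
·→ cruncher flip()
·← 11/5
·→ boxtree readout(p=/socot_/wuritr)
·← ToolError: not found
·→ almanac pin(d=2050-09-29)
·← 2050-09-29
·→ boxtree relocate(s=/lezo, d=/brocam)
·← ok
·→ boxtree mkfold(p=/stugiz)
·← ok
·→ cruncher grow(x=-10)
·← -39/5
·→ cruncher peek()
·← -39/5
·→ boxtree survey(p=/brocam)
·← ToolError: not a directory
·→ almanac pin(d=1738-12-19)
·← 1738-12-19
·→ cruncher amplify(x=-61)
·← 2379/5
·→ cruncher peek()
·← 2379/5
·→ boxtree readout(p=/brocam)
·← vihigro_us
·→ cruncher begin(x=-1/7)
·← -1/7
·→ boxtree survey(p=/brocam)
·← ToolError: not a directory

Answer: {brocam=vihigro_us, stugiz/}
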